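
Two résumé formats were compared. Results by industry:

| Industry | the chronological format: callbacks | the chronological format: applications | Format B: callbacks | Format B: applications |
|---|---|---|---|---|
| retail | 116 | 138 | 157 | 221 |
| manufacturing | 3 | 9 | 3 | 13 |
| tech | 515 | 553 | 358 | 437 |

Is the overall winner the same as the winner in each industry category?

Retail: the chronological format 116/138 = 84.1%, Format B 157/221 = 71.0% → the chronological format
Manufacturing: the chronological format 3/9 = 33.3%, Format B 3/13 = 23.1% → the chronological format
Tech: the chronological format 515/553 = 93.1%, Format B 358/437 = 81.9% → the chronological format
Overall: the chronological format 634/700 = 90.6%, Format B 518/671 = 77.2% → the chronological format
The chronological format wins overall and in every industry group — no reversal.

Yes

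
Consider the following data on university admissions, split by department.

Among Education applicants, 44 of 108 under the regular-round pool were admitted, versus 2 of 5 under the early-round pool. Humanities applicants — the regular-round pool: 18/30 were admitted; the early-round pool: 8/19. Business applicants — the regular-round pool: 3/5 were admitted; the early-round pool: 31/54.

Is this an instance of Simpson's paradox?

Education: the regular-round pool 44/108 = 40.7%, the early-round pool 2/5 = 40.0% → the regular-round pool
Humanities: the regular-round pool 18/30 = 60.0%, the early-round pool 8/19 = 42.1% → the regular-round pool
Business: the regular-round pool 3/5 = 60.0%, the early-round pool 31/54 = 57.4% → the regular-round pool
Overall: the regular-round pool 65/143 = 45.5%, the early-round pool 41/78 = 52.6% → the early-round pool
The regular-round pool wins each department group but the early-round pool wins overall — the comparison reverses. The regular-round pool's applicants skew toward Education, which has a lower base rate.

Yes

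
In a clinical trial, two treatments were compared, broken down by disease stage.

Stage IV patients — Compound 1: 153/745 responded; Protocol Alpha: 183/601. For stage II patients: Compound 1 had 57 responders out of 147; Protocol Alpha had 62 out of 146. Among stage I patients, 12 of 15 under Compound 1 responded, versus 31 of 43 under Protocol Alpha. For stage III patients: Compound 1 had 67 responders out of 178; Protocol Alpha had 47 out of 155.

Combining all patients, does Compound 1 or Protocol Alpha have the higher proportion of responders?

Stage IV: Compound 1 153/745 = 20.5%, Protocol Alpha 183/601 = 30.4% → Protocol Alpha
Stage II: Compound 1 57/147 = 38.8%, Protocol Alpha 62/146 = 42.5% → Protocol Alpha
Stage I: Compound 1 12/15 = 80.0%, Protocol Alpha 31/43 = 72.1% → Compound 1
Stage III: Compound 1 67/178 = 37.6%, Protocol Alpha 47/155 = 30.3% → Compound 1
Overall: Compound 1 289/1085 = 26.6%, Protocol Alpha 323/945 = 34.2% → Protocol Alpha
(Neither sweeps every disease group, but Protocol Alpha has the higher pooled rate.)

Protocol Alpha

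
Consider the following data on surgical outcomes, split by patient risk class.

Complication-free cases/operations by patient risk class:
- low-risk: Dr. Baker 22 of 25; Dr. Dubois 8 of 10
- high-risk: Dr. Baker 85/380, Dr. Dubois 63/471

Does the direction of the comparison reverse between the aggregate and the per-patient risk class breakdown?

No

Low-risk: Dr. Baker 22/25 = 88.0%, Dr. Dubois 8/10 = 80.0% → Dr. Baker
High-risk: Dr. Baker 85/380 = 22.4%, Dr. Dubois 63/471 = 13.4% → Dr. Baker
Overall: Dr. Baker 107/405 = 26.4%, Dr. Dubois 71/481 = 14.8% → Dr. Baker
Dr. Baker wins overall and in every patient risk group — no reversal.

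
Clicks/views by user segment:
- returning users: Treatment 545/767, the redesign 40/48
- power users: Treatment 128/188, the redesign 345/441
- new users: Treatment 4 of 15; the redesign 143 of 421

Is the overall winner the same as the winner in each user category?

Returning users: Treatment 545/767 = 71.1%, the redesign 40/48 = 83.3% → the redesign
Power users: Treatment 128/188 = 68.1%, the redesign 345/441 = 78.2% → the redesign
New users: Treatment 4/15 = 26.7%, the redesign 143/421 = 34.0% → the redesign
Overall: Treatment 677/970 = 69.8%, the redesign 528/910 = 58.0% → Treatment
The redesign wins each user group but Treatment wins overall — the comparison reverses. The redesign's views skew toward new users, which has a lower base rate.

No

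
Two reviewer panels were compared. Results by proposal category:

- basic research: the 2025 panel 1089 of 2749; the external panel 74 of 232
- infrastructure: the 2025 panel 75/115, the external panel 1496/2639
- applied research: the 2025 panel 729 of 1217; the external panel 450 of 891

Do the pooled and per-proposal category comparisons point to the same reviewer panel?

Basic research: the 2025 panel 1089/2749 = 39.6%, the external panel 74/232 = 31.9% → the 2025 panel
Infrastructure: the 2025 panel 75/115 = 65.2%, the external panel 1496/2639 = 56.7% → the 2025 panel
Applied research: the 2025 panel 729/1217 = 59.9%, the external panel 450/891 = 50.5% → the 2025 panel
Overall: the 2025 panel 1893/4081 = 46.4%, the external panel 2020/3762 = 53.7% → the external panel
The 2025 panel wins each proposal group but the external panel wins overall — the comparison reverses. The 2025 panel's proposals skew toward basic research, which has a lower base rate.

No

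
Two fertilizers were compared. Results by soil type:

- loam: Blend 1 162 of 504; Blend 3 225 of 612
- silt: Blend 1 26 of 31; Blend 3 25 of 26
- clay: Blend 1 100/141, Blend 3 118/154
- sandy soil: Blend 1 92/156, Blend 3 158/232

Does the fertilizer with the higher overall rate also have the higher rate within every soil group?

Loam: Blend 1 162/504 = 32.1%, Blend 3 225/612 = 36.8% → Blend 3
Silt: Blend 1 26/31 = 83.9%, Blend 3 25/26 = 96.2% → Blend 3
Clay: Blend 1 100/141 = 70.9%, Blend 3 118/154 = 76.6% → Blend 3
Sandy soil: Blend 1 92/156 = 59.0%, Blend 3 158/232 = 68.1% → Blend 3
Overall: Blend 1 380/832 = 45.7%, Blend 3 526/1024 = 51.4% → Blend 3
Blend 3 wins overall and in every soil group — no reversal.

Yes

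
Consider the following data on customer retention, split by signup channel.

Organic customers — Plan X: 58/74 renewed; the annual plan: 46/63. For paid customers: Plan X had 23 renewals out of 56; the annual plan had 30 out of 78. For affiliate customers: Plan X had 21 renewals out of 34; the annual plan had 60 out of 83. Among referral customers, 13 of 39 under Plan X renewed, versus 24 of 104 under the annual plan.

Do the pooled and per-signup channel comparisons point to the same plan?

Organic: Plan X 58/74 = 78.4%, the annual plan 46/63 = 73.0% → Plan X
Paid: Plan X 23/56 = 41.1%, the annual plan 30/78 = 38.5% → Plan X
Affiliate: Plan X 21/34 = 61.8%, the annual plan 60/83 = 72.3% → the annual plan
Referral: Plan X 13/39 = 33.3%, the annual plan 24/104 = 23.1% → Plan X
Overall: Plan X 115/203 = 56.7%, the annual plan 160/328 = 48.8% → Plan X
Neither sweeps: Plan X wins 3 of 4 groups, the annual plan wins 1. Plan X wins overall but not every group — no Simpson reversal.

No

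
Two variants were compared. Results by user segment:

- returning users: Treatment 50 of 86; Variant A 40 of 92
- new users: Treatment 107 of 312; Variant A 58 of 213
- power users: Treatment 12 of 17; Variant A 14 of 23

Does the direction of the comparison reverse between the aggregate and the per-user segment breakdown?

Returning users: Treatment 50/86 = 58.1%, Variant A 40/92 = 43.5% → Treatment
New users: Treatment 107/312 = 34.3%, Variant A 58/213 = 27.2% → Treatment
Power users: Treatment 12/17 = 70.6%, Variant A 14/23 = 60.9% → Treatment
Overall: Treatment 169/415 = 40.7%, Variant A 112/328 = 34.1% → Treatment
Treatment wins overall and in every user group — no reversal.

No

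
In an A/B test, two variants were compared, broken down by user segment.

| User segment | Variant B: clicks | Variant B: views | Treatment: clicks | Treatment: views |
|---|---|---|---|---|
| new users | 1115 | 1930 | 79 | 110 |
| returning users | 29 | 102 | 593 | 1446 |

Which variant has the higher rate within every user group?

Treatment

New users: Variant B 1115/1930 = 57.8%, Treatment 79/110 = 71.8% → Treatment
Returning users: Variant B 29/102 = 28.4%, Treatment 593/1446 = 41.0% → Treatment
Treatment has the higher rate in both groups.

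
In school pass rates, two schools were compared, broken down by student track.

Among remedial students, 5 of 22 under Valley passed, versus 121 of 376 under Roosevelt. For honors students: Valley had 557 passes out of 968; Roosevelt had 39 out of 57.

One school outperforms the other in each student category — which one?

Remedial: Valley 5/22 = 22.7%, Roosevelt 121/376 = 32.2% → Roosevelt
Honors: Valley 557/968 = 57.5%, Roosevelt 39/57 = 68.4% → Roosevelt
Roosevelt has the higher rate in both groups.

Roosevelt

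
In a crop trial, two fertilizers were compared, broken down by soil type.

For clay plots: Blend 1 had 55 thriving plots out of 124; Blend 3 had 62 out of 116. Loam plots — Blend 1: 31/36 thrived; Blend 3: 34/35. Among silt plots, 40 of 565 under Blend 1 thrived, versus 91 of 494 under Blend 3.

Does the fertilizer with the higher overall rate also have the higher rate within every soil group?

Yes

Clay: Blend 1 55/124 = 44.4%, Blend 3 62/116 = 53.4% → Blend 3
Loam: Blend 1 31/36 = 86.1%, Blend 3 34/35 = 97.1% → Blend 3
Silt: Blend 1 40/565 = 7.1%, Blend 3 91/494 = 18.4% → Blend 3
Overall: Blend 1 126/725 = 17.4%, Blend 3 187/645 = 29.0% → Blend 3
Blend 3 wins overall and in every soil group — no reversal.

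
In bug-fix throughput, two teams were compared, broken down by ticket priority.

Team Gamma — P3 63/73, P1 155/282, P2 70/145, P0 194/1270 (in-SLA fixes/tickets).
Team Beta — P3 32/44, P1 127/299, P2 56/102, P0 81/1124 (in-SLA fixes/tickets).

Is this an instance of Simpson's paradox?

P3: Team Gamma 63/73 = 86.3%, Team Beta 32/44 = 72.7% → Team Gamma
P1: Team Gamma 155/282 = 55.0%, Team Beta 127/299 = 42.5% → Team Gamma
P2: Team Gamma 70/145 = 48.3%, Team Beta 56/102 = 54.9% → Team Beta
P0: Team Gamma 194/1270 = 15.3%, Team Beta 81/1124 = 7.2% → Team Gamma
Overall: Team Gamma 482/1770 = 27.2%, Team Beta 296/1569 = 18.9% → Team Gamma
Neither sweeps: Team Gamma wins 3 of 4 groups, Team Beta wins 1. Team Gamma wins overall but not every group — no Simpson reversal.

No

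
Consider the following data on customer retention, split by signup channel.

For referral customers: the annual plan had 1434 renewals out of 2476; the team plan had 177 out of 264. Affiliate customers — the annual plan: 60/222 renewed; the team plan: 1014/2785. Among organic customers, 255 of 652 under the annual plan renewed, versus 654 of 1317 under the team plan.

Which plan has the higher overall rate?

the annual plan

Referral: the annual plan 1434/2476 = 57.9%, the team plan 177/264 = 67.0% → the team plan
Affiliate: the annual plan 60/222 = 27.0%, the team plan 1014/2785 = 36.4% → the team plan
Organic: the annual plan 255/652 = 39.1%, the team plan 654/1317 = 49.7% → the team plan
Overall: the annual plan 1749/3350 = 52.2%, the team plan 1845/4366 = 42.3% → the annual plan
(The team plan wins every signup group but the annual plan wins overall — the team plan's customers skew toward the low-rate affiliate group.)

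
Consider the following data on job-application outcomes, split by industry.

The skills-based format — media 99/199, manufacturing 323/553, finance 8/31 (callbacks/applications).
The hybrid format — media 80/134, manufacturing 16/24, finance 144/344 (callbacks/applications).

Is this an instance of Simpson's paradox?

Media: the skills-based format 99/199 = 49.7%, the hybrid format 80/134 = 59.7% → the hybrid format
Manufacturing: the skills-based format 323/553 = 58.4%, the hybrid format 16/24 = 66.7% → the hybrid format
Finance: the skills-based format 8/31 = 25.8%, the hybrid format 144/344 = 41.9% → the hybrid format
Overall: the skills-based format 430/783 = 54.9%, the hybrid format 240/502 = 47.8% → the skills-based format
The hybrid format wins each industry group but the skills-based format wins overall — the comparison reverses. The hybrid format's applications skew toward finance, which has a lower base rate.

Yes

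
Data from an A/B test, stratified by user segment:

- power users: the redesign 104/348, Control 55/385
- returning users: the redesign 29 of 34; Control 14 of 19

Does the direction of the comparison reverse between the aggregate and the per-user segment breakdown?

No

Power users: the redesign 104/348 = 29.9%, Control 55/385 = 14.3% → the redesign
Returning users: the redesign 29/34 = 85.3%, Control 14/19 = 73.7% → the redesign
Overall: the redesign 133/382 = 34.8%, Control 69/404 = 17.1% → the redesign
The redesign wins overall and in every user group — no reversal.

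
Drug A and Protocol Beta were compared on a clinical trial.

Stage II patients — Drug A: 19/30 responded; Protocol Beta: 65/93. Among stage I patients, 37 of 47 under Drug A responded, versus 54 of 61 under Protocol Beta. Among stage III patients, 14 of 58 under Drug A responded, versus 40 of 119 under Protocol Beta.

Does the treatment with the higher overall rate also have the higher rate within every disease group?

Yes

Stage II: Drug A 19/30 = 63.3%, Protocol Beta 65/93 = 69.9% → Protocol Beta
Stage I: Drug A 37/47 = 78.7%, Protocol Beta 54/61 = 88.5% → Protocol Beta
Stage III: Drug A 14/58 = 24.1%, Protocol Beta 40/119 = 33.6% → Protocol Beta
Overall: Drug A 70/135 = 51.9%, Protocol Beta 159/273 = 58.2% → Protocol Beta
Protocol Beta wins overall and in every disease group — no reversal.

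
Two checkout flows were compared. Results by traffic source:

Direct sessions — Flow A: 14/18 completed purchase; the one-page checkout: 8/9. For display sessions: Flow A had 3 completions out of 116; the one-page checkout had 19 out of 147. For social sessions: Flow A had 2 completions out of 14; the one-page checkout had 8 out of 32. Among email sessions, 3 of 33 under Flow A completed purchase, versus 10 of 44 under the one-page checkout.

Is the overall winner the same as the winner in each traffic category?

Yes

Direct: Flow A 14/18 = 77.8%, the one-page checkout 8/9 = 88.9% → the one-page checkout
Display: Flow A 3/116 = 2.6%, the one-page checkout 19/147 = 12.9% → the one-page checkout
Social: Flow A 2/14 = 14.3%, the one-page checkout 8/32 = 25.0% → the one-page checkout
Email: Flow A 3/33 = 9.1%, the one-page checkout 10/44 = 22.7% → the one-page checkout
Overall: Flow A 22/181 = 12.2%, the one-page checkout 45/232 = 19.4% → the one-page checkout
The one-page checkout wins overall and in every traffic group — no reversal.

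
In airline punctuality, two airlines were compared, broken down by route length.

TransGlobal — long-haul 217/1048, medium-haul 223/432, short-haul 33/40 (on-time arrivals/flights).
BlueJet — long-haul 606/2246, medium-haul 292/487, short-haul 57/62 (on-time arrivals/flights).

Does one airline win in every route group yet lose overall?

Long-haul: TransGlobal 217/1048 = 20.7%, BlueJet 606/2246 = 27.0% → BlueJet
Medium-haul: TransGlobal 223/432 = 51.6%, BlueJet 292/487 = 60.0% → BlueJet
Short-haul: TransGlobal 33/40 = 82.5%, BlueJet 57/62 = 91.9% → BlueJet
Overall: TransGlobal 473/1520 = 31.1%, BlueJet 955/2795 = 34.2% → BlueJet
BlueJet wins overall and in every route group — no reversal.

No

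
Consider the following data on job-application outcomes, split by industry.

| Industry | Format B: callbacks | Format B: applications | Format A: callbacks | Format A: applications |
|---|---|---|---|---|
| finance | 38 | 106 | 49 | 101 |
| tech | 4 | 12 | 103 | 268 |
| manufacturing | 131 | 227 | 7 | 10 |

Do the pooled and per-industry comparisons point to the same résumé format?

No

Finance: Format B 38/106 = 35.8%, Format A 49/101 = 48.5% → Format A
Tech: Format B 4/12 = 33.3%, Format A 103/268 = 38.4% → Format A
Manufacturing: Format B 131/227 = 57.7%, Format A 7/10 = 70.0% → Format A
Overall: Format B 173/345 = 50.1%, Format A 159/379 = 42.0% → Format B
Format A wins each industry group but Format B wins overall — the comparison reverses. Format A's applications skew toward tech, which has a lower base rate.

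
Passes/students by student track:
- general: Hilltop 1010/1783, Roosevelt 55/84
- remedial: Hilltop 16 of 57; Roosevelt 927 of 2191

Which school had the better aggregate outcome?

Hilltop

General: Hilltop 1010/1783 = 56.6%, Roosevelt 55/84 = 65.5% → Roosevelt
Remedial: Hilltop 16/57 = 28.1%, Roosevelt 927/2191 = 42.3% → Roosevelt
Overall: Hilltop 1026/1840 = 55.8%, Roosevelt 982/2275 = 43.2% → Hilltop
(Roosevelt wins every student group but Hilltop wins overall — Roosevelt's students skew toward the low-rate remedial group.)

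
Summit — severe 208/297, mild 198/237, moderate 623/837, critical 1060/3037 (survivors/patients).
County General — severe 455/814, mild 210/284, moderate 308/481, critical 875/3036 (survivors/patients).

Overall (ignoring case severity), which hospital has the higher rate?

Severe: Summit 208/297 = 70.0%, County General 455/814 = 55.9% → Summit
Mild: Summit 198/237 = 83.5%, County General 210/284 = 73.9% → Summit
Moderate: Summit 623/837 = 74.4%, County General 308/481 = 64.0% → Summit
Critical: Summit 1060/3037 = 34.9%, County General 875/3036 = 28.8% → Summit
Overall: Summit 2089/4408 = 47.4%, County General 1848/4615 = 40.0% → Summit

Summit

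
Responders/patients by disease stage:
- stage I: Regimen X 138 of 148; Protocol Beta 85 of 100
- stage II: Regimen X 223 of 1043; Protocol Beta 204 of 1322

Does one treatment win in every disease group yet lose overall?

Stage I: Regimen X 138/148 = 93.2%, Protocol Beta 85/100 = 85.0% → Regimen X
Stage II: Regimen X 223/1043 = 21.4%, Protocol Beta 204/1322 = 15.4% → Regimen X
Overall: Regimen X 361/1191 = 30.3%, Protocol Beta 289/1422 = 20.3% → Regimen X
Regimen X wins overall and in every disease group — no reversal.

No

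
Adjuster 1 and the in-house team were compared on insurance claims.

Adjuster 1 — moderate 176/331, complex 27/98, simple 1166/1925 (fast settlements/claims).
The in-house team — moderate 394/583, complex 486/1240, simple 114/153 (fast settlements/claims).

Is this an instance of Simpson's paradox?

Moderate: Adjuster 1 176/331 = 53.2%, the in-house team 394/583 = 67.6% → the in-house team
Complex: Adjuster 1 27/98 = 27.6%, the in-house team 486/1240 = 39.2% → the in-house team
Simple: Adjuster 1 1166/1925 = 60.6%, the in-house team 114/153 = 74.5% → the in-house team
Overall: Adjuster 1 1369/2354 = 58.2%, the in-house team 994/1976 = 50.3% → Adjuster 1
The in-house team wins each claim group but Adjuster 1 wins overall — the comparison reverses. The in-house team's claims skew toward complex, which has a lower base rate.

Yes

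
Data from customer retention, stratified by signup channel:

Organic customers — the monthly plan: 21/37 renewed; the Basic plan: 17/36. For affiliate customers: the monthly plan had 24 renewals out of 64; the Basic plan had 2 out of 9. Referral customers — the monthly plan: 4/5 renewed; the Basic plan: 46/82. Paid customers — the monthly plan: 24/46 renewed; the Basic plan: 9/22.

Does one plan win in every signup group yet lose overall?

Organic: the monthly plan 21/37 = 56.8%, the Basic plan 17/36 = 47.2% → the monthly plan
Affiliate: the monthly plan 24/64 = 37.5%, the Basic plan 2/9 = 22.2% → the monthly plan
Referral: the monthly plan 4/5 = 80.0%, the Basic plan 46/82 = 56.1% → the monthly plan
Paid: the monthly plan 24/46 = 52.2%, the Basic plan 9/22 = 40.9% → the monthly plan
Overall: the monthly plan 73/152 = 48.0%, the Basic plan 74/149 = 49.7% → the Basic plan
The monthly plan wins each signup group but the Basic plan wins overall — the comparison reverses. The monthly plan's customers skew toward affiliate, which has a lower base rate.

Yes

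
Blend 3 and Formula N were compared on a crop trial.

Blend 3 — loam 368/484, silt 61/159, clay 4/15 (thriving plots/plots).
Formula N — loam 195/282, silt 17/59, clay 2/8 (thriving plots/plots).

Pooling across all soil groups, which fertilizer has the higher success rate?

Loam: Blend 3 368/484 = 76.0%, Formula N 195/282 = 69.1% → Blend 3
Silt: Blend 3 61/159 = 38.4%, Formula N 17/59 = 28.8% → Blend 3
Clay: Blend 3 4/15 = 26.7%, Formula N 2/8 = 25.0% → Blend 3
Overall: Blend 3 433/658 = 65.8%, Formula N 214/349 = 61.3% → Blend 3

Blend 3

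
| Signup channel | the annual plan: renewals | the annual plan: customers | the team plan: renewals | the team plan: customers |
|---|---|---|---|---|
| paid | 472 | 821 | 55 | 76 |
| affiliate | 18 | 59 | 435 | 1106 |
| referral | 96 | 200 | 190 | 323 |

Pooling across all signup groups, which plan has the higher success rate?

the annual plan

Paid: the annual plan 472/821 = 57.5%, the team plan 55/76 = 72.4% → the team plan
Affiliate: the annual plan 18/59 = 30.5%, the team plan 435/1106 = 39.3% → the team plan
Referral: the annual plan 96/200 = 48.0%, the team plan 190/323 = 58.8% → the team plan
Overall: the annual plan 586/1080 = 54.3%, the team plan 680/1505 = 45.2% → the annual plan
(The team plan wins every signup group but the annual plan wins overall — the team plan's customers skew toward the low-rate affiliate group.)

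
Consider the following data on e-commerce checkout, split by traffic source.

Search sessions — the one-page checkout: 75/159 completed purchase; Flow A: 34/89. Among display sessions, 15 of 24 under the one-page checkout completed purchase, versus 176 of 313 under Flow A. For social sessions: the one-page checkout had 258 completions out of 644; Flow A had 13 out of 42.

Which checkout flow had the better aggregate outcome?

Flow A

Search: the one-page checkout 75/159 = 47.2%, Flow A 34/89 = 38.2% → the one-page checkout
Display: the one-page checkout 15/24 = 62.5%, Flow A 176/313 = 56.2% → the one-page checkout
Social: the one-page checkout 258/644 = 40.1%, Flow A 13/42 = 31.0% → the one-page checkout
Overall: the one-page checkout 348/827 = 42.1%, Flow A 223/444 = 50.2% → Flow A
(The one-page checkout wins every traffic group but Flow A wins overall — the one-page checkout's sessions skew toward the low-rate social group.)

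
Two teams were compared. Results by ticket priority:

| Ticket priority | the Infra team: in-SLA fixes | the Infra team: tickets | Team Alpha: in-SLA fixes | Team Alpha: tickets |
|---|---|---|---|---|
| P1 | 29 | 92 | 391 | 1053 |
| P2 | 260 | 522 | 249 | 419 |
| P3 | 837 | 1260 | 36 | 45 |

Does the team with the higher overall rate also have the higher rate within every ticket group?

P1: the Infra team 29/92 = 31.5%, Team Alpha 391/1053 = 37.1% → Team Alpha
P2: the Infra team 260/522 = 49.8%, Team Alpha 249/419 = 59.4% → Team Alpha
P3: the Infra team 837/1260 = 66.4%, Team Alpha 36/45 = 80.0% → Team Alpha
Overall: the Infra team 1126/1874 = 60.1%, Team Alpha 676/1517 = 44.6% → the Infra team
Team Alpha wins each ticket group but the Infra team wins overall — the comparison reverses. Team Alpha's tickets skew toward P1, which has a lower base rate.

No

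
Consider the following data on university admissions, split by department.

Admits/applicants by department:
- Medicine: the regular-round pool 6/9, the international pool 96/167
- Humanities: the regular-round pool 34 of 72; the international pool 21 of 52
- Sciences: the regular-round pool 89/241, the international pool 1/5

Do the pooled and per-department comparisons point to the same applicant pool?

No

Medicine: the regular-round pool 6/9 = 66.7%, the international pool 96/167 = 57.5% → the regular-round pool
Humanities: the regular-round pool 34/72 = 47.2%, the international pool 21/52 = 40.4% → the regular-round pool
Sciences: the regular-round pool 89/241 = 36.9%, the international pool 1/5 = 20.0% → the regular-round pool
Overall: the regular-round pool 129/322 = 40.1%, the international pool 118/224 = 52.7% → the international pool
The regular-round pool wins each department group but the international pool wins overall — the comparison reverses. The regular-round pool's applicants skew toward Sciences, which has a lower base rate.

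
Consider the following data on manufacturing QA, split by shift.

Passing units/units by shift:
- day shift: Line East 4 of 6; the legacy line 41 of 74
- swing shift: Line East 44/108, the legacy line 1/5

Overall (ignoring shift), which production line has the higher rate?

Day shift: Line East 4/6 = 66.7%, the legacy line 41/74 = 55.4% → Line East
Swing shift: Line East 44/108 = 40.7%, the legacy line 1/5 = 20.0% → Line East
Overall: Line East 48/114 = 42.1%, the legacy line 42/79 = 53.2% → the legacy line
(Line East wins every shift group but the legacy line wins overall — Line East's units skew toward the low-rate swing shift group.)

the legacy line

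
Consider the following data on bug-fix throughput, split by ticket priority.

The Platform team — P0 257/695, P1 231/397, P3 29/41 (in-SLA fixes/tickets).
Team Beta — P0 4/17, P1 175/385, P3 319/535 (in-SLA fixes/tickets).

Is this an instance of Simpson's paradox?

Yes

P0: the Platform team 257/695 = 37.0%, Team Beta 4/17 = 23.5% → the Platform team
P1: the Platform team 231/397 = 58.2%, Team Beta 175/385 = 45.5% → the Platform team
P3: the Platform team 29/41 = 70.7%, Team Beta 319/535 = 59.6% → the Platform team
Overall: the Platform team 517/1133 = 45.6%, Team Beta 498/937 = 53.1% → Team Beta
The Platform team wins each ticket group but Team Beta wins overall — the comparison reverses. The Platform team's tickets skew toward P0, which has a lower base rate.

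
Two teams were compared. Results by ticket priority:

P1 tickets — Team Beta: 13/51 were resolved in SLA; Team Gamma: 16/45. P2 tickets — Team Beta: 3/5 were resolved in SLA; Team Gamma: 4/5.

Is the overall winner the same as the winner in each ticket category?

P1: Team Beta 13/51 = 25.5%, Team Gamma 16/45 = 35.6% → Team Gamma
P2: Team Beta 3/5 = 60.0%, Team Gamma 4/5 = 80.0% → Team Gamma
Overall: Team Beta 16/56 = 28.6%, Team Gamma 20/50 = 40.0% → Team Gamma
Team Gamma wins overall and in every ticket group — no reversal.

Yes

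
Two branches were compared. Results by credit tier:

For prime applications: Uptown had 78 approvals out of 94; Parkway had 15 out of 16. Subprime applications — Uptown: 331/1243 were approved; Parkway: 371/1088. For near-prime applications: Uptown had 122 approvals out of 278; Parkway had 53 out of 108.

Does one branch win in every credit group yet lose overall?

Prime: Uptown 78/94 = 83.0%, Parkway 15/16 = 93.8% → Parkway
Subprime: Uptown 331/1243 = 26.6%, Parkway 371/1088 = 34.1% → Parkway
Near-prime: Uptown 122/278 = 43.9%, Parkway 53/108 = 49.1% → Parkway
Overall: Uptown 531/1615 = 32.9%, Parkway 439/1212 = 36.2% → Parkway
Parkway wins overall and in every credit group — no reversal.

No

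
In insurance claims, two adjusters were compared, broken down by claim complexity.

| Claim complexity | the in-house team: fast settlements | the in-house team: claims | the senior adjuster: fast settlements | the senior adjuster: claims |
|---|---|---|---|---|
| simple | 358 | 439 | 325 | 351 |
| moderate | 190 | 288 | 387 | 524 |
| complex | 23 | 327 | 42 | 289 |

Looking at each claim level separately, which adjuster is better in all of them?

Simple: the in-house team 358/439 = 81.5%, the senior adjuster 325/351 = 92.6% → the senior adjuster
Moderate: the in-house team 190/288 = 66.0%, the senior adjuster 387/524 = 73.9% → the senior adjuster
Complex: the in-house team 23/327 = 7.0%, the senior adjuster 42/289 = 14.5% → the senior adjuster
The senior adjuster has the higher rate in all 3 groups.

the senior adjuster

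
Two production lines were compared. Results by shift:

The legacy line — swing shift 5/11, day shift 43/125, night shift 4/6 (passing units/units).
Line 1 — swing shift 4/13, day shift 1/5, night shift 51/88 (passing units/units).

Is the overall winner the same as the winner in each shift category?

No

Swing shift: the legacy line 5/11 = 45.5%, Line 1 4/13 = 30.8% → the legacy line
Day shift: the legacy line 43/125 = 34.4%, Line 1 1/5 = 20.0% → the legacy line
Night shift: the legacy line 4/6 = 66.7%, Line 1 51/88 = 58.0% → the legacy line
Overall: the legacy line 52/142 = 36.6%, Line 1 56/106 = 52.8% → Line 1
The legacy line wins each shift group but Line 1 wins overall — the comparison reverses. The legacy line's units skew toward day shift, which has a lower base rate.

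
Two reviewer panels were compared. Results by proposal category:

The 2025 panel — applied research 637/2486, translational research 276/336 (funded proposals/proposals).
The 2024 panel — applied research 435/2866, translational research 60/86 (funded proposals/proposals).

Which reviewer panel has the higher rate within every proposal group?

the 2025 panel

Applied research: the 2025 panel 637/2486 = 25.6%, the 2024 panel 435/2866 = 15.2% → the 2025 panel
Translational research: the 2025 panel 276/336 = 82.1%, the 2024 panel 60/86 = 69.8% → the 2025 panel
The 2025 panel has the higher rate in both groups.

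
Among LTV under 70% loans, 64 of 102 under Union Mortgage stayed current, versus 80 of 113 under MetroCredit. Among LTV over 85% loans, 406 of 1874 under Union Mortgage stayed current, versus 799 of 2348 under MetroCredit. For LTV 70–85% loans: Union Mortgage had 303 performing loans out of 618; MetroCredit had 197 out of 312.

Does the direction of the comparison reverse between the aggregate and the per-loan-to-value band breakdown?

No

LTV under 70%: Union Mortgage 64/102 = 62.7%, MetroCredit 80/113 = 70.8% → MetroCredit
LTV over 85%: Union Mortgage 406/1874 = 21.7%, MetroCredit 799/2348 = 34.0% → MetroCredit
LTV 70–85%: Union Mortgage 303/618 = 49.0%, MetroCredit 197/312 = 63.1% → MetroCredit
Overall: Union Mortgage 773/2594 = 29.8%, MetroCredit 1076/2773 = 38.8% → MetroCredit
MetroCredit wins overall and in every loan-to-value group — no reversal.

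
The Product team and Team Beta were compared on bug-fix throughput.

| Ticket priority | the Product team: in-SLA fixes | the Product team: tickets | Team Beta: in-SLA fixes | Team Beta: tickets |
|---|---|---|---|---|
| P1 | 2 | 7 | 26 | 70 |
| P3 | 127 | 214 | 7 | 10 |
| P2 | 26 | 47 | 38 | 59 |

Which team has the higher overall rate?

P1: the Product team 2/7 = 28.6%, Team Beta 26/70 = 37.1% → Team Beta
P3: the Product team 127/214 = 59.3%, Team Beta 7/10 = 70.0% → Team Beta
P2: the Product team 26/47 = 55.3%, Team Beta 38/59 = 64.4% → Team Beta
Overall: the Product team 155/268 = 57.8%, Team Beta 71/139 = 51.1% → the Product team
(Team Beta wins every ticket group but the Product team wins overall — Team Beta's tickets skew toward the low-rate P1 group.)

the Product team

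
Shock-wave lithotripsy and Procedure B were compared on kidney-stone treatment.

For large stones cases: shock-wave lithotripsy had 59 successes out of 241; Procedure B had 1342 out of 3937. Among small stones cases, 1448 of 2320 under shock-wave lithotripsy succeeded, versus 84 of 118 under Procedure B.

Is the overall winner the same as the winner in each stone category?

No

Large stones: shock-wave lithotripsy 59/241 = 24.5%, Procedure B 1342/3937 = 34.1% → Procedure B
Small stones: shock-wave lithotripsy 1448/2320 = 62.4%, Procedure B 84/118 = 71.2% → Procedure B
Overall: shock-wave lithotripsy 1507/2561 = 58.8%, Procedure B 1426/4055 = 35.2% → shock-wave lithotripsy
Procedure B wins each stone group but shock-wave lithotripsy wins overall — the comparison reverses. Procedure B's cases skew toward large stones, which has a lower base rate.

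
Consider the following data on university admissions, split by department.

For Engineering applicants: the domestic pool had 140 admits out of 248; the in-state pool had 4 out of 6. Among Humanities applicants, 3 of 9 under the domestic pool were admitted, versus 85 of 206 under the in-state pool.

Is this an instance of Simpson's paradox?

Yes

Engineering: the domestic pool 140/248 = 56.5%, the in-state pool 4/6 = 66.7% → the in-state pool
Humanities: the domestic pool 3/9 = 33.3%, the in-state pool 85/206 = 41.3% → the in-state pool
Overall: the domestic pool 143/257 = 55.6%, the in-state pool 89/212 = 42.0% → the domestic pool
The in-state pool wins each department group but the domestic pool wins overall — the comparison reverses. The in-state pool's applicants skew toward Humanities, which has a lower base rate.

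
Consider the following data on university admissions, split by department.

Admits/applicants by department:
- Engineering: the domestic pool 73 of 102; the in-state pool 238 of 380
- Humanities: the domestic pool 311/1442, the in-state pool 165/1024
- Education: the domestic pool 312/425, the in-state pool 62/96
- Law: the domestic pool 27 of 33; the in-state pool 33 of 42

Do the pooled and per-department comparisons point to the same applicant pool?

Engineering: the domestic pool 73/102 = 71.6%, the in-state pool 238/380 = 62.6% → the domestic pool
Humanities: the domestic pool 311/1442 = 21.6%, the in-state pool 165/1024 = 16.1% → the domestic pool
Education: the domestic pool 312/425 = 73.4%, the in-state pool 62/96 = 64.6% → the domestic pool
Law: the domestic pool 27/33 = 81.8%, the in-state pool 33/42 = 78.6% → the domestic pool
Overall: the domestic pool 723/2002 = 36.1%, the in-state pool 498/1542 = 32.3% → the domestic pool
The domestic pool wins overall and in every department group — no reversal.

Yes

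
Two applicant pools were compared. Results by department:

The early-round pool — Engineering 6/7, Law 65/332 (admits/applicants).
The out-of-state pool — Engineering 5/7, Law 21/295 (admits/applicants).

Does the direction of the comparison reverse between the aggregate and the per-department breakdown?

Engineering: the early-round pool 6/7 = 85.7%, the out-of-state pool 5/7 = 71.4% → the early-round pool
Law: the early-round pool 65/332 = 19.6%, the out-of-state pool 21/295 = 7.1% → the early-round pool
Overall: the early-round pool 71/339 = 20.9%, the out-of-state pool 26/302 = 8.6% → the early-round pool
The early-round pool wins overall and in every department group — no reversal.

No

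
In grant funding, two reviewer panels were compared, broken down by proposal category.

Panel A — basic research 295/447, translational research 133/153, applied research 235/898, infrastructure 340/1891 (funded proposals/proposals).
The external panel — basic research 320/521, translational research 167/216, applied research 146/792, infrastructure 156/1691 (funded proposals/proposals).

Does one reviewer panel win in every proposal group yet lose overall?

No

Basic research: Panel A 295/447 = 66.0%, the external panel 320/521 = 61.4% → Panel A
Translational research: Panel A 133/153 = 86.9%, the external panel 167/216 = 77.3% → Panel A
Applied research: Panel A 235/898 = 26.2%, the external panel 146/792 = 18.4% → Panel A
Infrastructure: Panel A 340/1891 = 18.0%, the external panel 156/1691 = 9.2% → Panel A
Overall: Panel A 1003/3389 = 29.6%, the external panel 789/3220 = 24.5% → Panel A
Panel A wins overall and in every proposal group — no reversal.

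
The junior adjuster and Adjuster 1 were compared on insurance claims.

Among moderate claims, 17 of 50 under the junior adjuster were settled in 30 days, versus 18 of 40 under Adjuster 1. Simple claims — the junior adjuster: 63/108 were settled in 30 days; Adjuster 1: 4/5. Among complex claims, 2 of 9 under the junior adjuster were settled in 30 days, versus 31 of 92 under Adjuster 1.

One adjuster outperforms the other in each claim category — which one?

Moderate: the junior adjuster 17/50 = 34.0%, Adjuster 1 18/40 = 45.0% → Adjuster 1
Simple: the junior adjuster 63/108 = 58.3%, Adjuster 1 4/5 = 80.0% → Adjuster 1
Complex: the junior adjuster 2/9 = 22.2%, Adjuster 1 31/92 = 33.7% → Adjuster 1
Adjuster 1 has the higher rate in all 3 groups.

Adjuster 1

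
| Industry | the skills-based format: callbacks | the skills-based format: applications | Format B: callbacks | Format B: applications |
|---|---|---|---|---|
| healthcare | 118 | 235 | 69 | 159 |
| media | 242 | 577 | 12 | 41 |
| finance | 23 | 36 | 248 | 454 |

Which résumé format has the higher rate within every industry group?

the skills-based format

Healthcare: the skills-based format 118/235 = 50.2%, Format B 69/159 = 43.4% → the skills-based format
Media: the skills-based format 242/577 = 41.9%, Format B 12/41 = 29.3% → the skills-based format
Finance: the skills-based format 23/36 = 63.9%, Format B 248/454 = 54.6% → the skills-based format
The skills-based format has the higher rate in all 3 groups.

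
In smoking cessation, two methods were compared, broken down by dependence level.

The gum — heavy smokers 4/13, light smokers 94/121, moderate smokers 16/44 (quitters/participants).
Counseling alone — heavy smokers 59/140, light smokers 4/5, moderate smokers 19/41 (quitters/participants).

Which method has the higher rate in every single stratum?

counseling alone

Heavy smokers: the gum 4/13 = 30.8%, counseling alone 59/140 = 42.1% → counseling alone
Light smokers: the gum 94/121 = 77.7%, counseling alone 4/5 = 80.0% → counseling alone
Moderate smokers: the gum 16/44 = 36.4%, counseling alone 19/41 = 46.3% → counseling alone
Counseling alone has the higher rate in all 3 groups.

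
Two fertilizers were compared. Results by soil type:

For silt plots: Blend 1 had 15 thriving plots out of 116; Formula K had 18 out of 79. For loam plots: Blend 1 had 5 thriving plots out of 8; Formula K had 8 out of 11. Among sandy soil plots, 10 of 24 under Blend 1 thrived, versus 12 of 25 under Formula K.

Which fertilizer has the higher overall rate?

Formula K

Silt: Blend 1 15/116 = 12.9%, Formula K 18/79 = 22.8% → Formula K
Loam: Blend 1 5/8 = 62.5%, Formula K 8/11 = 72.7% → Formula K
Sandy soil: Blend 1 10/24 = 41.7%, Formula K 12/25 = 48.0% → Formula K
Overall: Blend 1 30/148 = 20.3%, Formula K 38/115 = 33.0% → Formula K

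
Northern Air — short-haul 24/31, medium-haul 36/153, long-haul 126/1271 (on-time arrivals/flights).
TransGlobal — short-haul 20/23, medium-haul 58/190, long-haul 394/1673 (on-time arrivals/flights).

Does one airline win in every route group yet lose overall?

No

Short-haul: Northern Air 24/31 = 77.4%, TransGlobal 20/23 = 87.0% → TransGlobal
Medium-haul: Northern Air 36/153 = 23.5%, TransGlobal 58/190 = 30.5% → TransGlobal
Long-haul: Northern Air 126/1271 = 9.9%, TransGlobal 394/1673 = 23.6% → TransGlobal
Overall: Northern Air 186/1455 = 12.8%, TransGlobal 472/1886 = 25.0% → TransGlobal
TransGlobal wins overall and in every route group — no reversal.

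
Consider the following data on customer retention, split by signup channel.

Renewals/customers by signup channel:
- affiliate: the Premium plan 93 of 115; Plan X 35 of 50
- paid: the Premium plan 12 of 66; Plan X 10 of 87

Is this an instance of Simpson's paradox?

No

Affiliate: the Premium plan 93/115 = 80.9%, Plan X 35/50 = 70.0% → the Premium plan
Paid: the Premium plan 12/66 = 18.2%, Plan X 10/87 = 11.5% → the Premium plan
Overall: the Premium plan 105/181 = 58.0%, Plan X 45/137 = 32.8% → the Premium plan
The Premium plan wins overall and in every signup group — no reversal.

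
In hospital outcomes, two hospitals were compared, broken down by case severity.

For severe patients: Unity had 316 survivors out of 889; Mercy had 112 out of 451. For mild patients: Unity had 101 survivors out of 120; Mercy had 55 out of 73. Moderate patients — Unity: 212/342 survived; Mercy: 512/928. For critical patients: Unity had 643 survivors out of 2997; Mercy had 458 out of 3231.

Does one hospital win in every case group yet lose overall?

No

Severe: Unity 316/889 = 35.5%, Mercy 112/451 = 24.8% → Unity
Mild: Unity 101/120 = 84.2%, Mercy 55/73 = 75.3% → Unity
Moderate: Unity 212/342 = 62.0%, Mercy 512/928 = 55.2% → Unity
Critical: Unity 643/2997 = 21.5%, Mercy 458/3231 = 14.2% → Unity
Overall: Unity 1272/4348 = 29.3%, Mercy 1137/4683 = 24.3% → Unity
Unity wins overall and in every case group — no reversal.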